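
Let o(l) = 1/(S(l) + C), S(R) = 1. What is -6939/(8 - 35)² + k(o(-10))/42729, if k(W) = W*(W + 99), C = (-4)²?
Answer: -1057855183/111138129 ≈ -9.5184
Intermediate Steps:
C = 16
o(l) = 1/17 (o(l) = 1/(1 + 16) = 1/17)
k(W) = W*(99 + W)
-6939/(8 - 35)² + k(o(-10))/42729 = -6939/(8 - 35)² + ((99 + 1/17)/17)/42729 = -6939/((-27)²) + ((1/17)*(1684/17))*(1/42729) = -6939/729 + (1684/289)*(1/42729) = -6939*1/729 + 1684/12348681 = -257/27 + 1684/12348681 = -1057855183/111138129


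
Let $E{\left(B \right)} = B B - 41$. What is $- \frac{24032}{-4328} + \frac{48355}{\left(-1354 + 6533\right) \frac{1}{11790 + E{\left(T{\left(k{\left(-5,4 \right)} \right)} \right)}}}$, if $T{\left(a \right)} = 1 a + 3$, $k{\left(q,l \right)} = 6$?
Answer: $\frac{309489008366}{2801839} \approx 1.1046 \cdot 10^{5}$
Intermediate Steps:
$T{\left(a \right)} = 3 + a$ ($T{\left(a \right)} = a + 3 = 3 + a$)
$E{\left(B \right)} = -41 + B^{2}$ ($E{\left(B \right)} = B^{2} - 41 = -41 + B^{2}$)
$- \frac{24032}{-4328} + \frac{48355}{\left(-1354 + 6533\right) \frac{1}{11790 + E{\left(T{\left(k{\left(-5,4 \right)} \right)} \right)}}} = - \frac{24032}{-4328} + \frac{48355}{\left(-1354 + 6533\right) \frac{1}{11790 - \left(41 - \left(3 + 6\right)^{2}\right)}} = \left(-24032\right) \left(- \frac{1}{4328}\right) + \frac{48355}{5179 \frac{1}{11790 - \left(41 - 9^{2}\right)}} = \frac{3004}{541} + \frac{48355}{5179 \frac{1}{11790 + \left(-41 + 81\right)}} = \frac{3004}{541} + \frac{48355}{5179 \frac{1}{11790 + 40}} = \frac{3004}{541} + \frac{48355}{5179 \cdot \frac{1}{11830}} = \frac{3004}{541} + \frac{48355}{\frac{5179}{11830}} = \frac{3004}{541} + 48355 \cdot \frac{11830}{5179} = \frac{3004}{541} + \frac{572039650}{5179} = \frac{309489008366}{2801839}$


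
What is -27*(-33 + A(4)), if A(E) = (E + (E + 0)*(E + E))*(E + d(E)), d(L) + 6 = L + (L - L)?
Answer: -1053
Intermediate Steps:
d(L) = -6 + L (d(L) = -6 + (L + (L - L)) = -6 + (L + 0) = -6 + L)
A(E) = (-6 + 2*E)*(E + 2*E²) (A(E) = (E + (E + 0)*(E + E))*(E + (-6 + E)) = (E + E*(2*E))*(-6 + 2*E) = (E + 2*E²)*(-6 + 2*E) = (-6 + 2*E)*(E + 2*E²))
-27*(-33 + A(4)) = -27*(-33 + 2*4*(-3 - 5*4 + 2*4²)) = -27*(-33 + 2*4*(-3 - 20 + 2*16)) = -27*(-33 + 2*4*(-3 - 20 + 32)) = -27*(-33 + 2*4*9) = -27*(-33 + 72) = -27*39 = -1053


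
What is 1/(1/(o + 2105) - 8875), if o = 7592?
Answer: -9697/86060874 ≈ -0.00011268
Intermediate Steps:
1/(1/(o + 2105) - 8875) = 1/(1/(7592 + 2105) - 8875) = 1/(1/9697 - 8875) = 1/(-86060874/9697) = -9697/86060874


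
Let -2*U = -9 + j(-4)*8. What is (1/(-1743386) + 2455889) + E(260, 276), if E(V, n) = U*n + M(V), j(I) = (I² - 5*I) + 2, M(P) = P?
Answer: 4211042536453/1743386 ≈ 2.4154e+6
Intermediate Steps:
j(I) = 2 + I² - 5*I
U = -295/2 (U = -(-9 + (2 + (-4)² - 5*(-4))*8)/2 = -(-9 + (2 + 16 + 20)*8)/2 = -(-9 + 38*8)/2 = -(-9 + 304)/2 = -½*295 = -295/2 ≈ -147.50)
E(V, n) = V - 295*n/2 (E(V, n) = -295*n/2 + V = V - 295*n/2)
(1/(-1743386) + 2455889) + E(260, 276) = (1/(-1743386) + 2455889) + (260 - 295/2*276) = (-1/1743386 + 2455889) + (260 - 40710) = 4281562500153/1743386 - 40450 = 4211042536453/1743386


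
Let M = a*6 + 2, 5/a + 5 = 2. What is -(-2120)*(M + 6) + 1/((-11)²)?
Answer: -513039/121 ≈ -4240.0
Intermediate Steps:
a = -5/3 (a = 5/(-5 + 2) = 5/(-3) = 5*(-⅓) = -5/3 ≈ -1.6667)
M = -8 (M = -5/3*6 + 2 = -10 + 2 = -8)
-(-2120)*(M + 6) + 1/((-11)²) = -(-2120)*(-8 + 6) + 1/((-11)²) = -(-2120)*(-2) + 1/121 = -424*10 + 1/121 = -4240 + 1/121 = -513039/121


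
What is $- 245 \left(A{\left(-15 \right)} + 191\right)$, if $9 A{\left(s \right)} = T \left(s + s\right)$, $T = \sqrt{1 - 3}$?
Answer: $-46795 + \frac{2450 i \sqrt{2}}{3} \approx -46795.0 + 1154.9 i$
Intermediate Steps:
$T = i \sqrt{2}$ ($T = \sqrt{-2} = i \sqrt{2} \approx 1.4142 i$)
$A{\left(s \right)} = \frac{2 i s \sqrt{2}}{9}$ ($A{\left(s \right)} = \frac{i \sqrt{2} \left(s + s\right)}{9} = \frac{i \sqrt{2} \cdot 2 s}{9} = \frac{2 i s \sqrt{2}}{9}$)
$- 245 \left(A{\left(-15 \right)} + 191\right) = - 245 \left(\frac{2}{9} i \left(-15\right) \sqrt{2} + 191\right) = - 245 \left(- \frac{10 i \sqrt{2}}{3} + 191\right) = - 245 \left(191 - \frac{10 i \sqrt{2}}{3}\right) = -46795 + \frac{2450 i \sqrt{2}}{3}$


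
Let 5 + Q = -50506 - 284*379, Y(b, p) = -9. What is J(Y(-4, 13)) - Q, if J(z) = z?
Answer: 158138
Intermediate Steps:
Q = -158147 (Q = -5 + (-50506 - 284*379) = -5 + (-50506 - 107636) = -5 - 158142 = -158147)
J(Y(-4, 13)) - Q = -9 - 1*(-158147) = -9 + 158147 = 158138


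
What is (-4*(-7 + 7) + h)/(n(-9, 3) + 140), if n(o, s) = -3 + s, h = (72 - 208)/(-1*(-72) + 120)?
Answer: -17/3360 ≈ -0.0050595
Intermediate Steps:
h = -17/24 (h = -136/(72 + 120) = -136/192 = -136*1/192 = -17/24 ≈ -0.70833)
(-4*(-7 + 7) + h)/(n(-9, 3) + 140) = (-4*(-7 + 7) - 17/24)/((-3 + 3) + 140) = (-4*0 - 17/24)/(0 + 140) = (0 - 17/24)/140 = -17/24*1/140 = -17/3360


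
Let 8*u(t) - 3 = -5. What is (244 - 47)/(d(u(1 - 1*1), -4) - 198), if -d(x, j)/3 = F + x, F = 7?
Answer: -788/873 ≈ -0.90263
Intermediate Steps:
u(t) = -¼ (u(t) = 3/8 + (⅛)*(-5) = 3/8 - 5/8 = -¼)
d(x, j) = -21 - 3*x (d(x, j) = -3*(7 + x) = -21 - 3*x)
(244 - 47)/(d(u(1 - 1*1), -4) - 198) = (244 - 47)/((-21 - 3*(-¼)) - 198) = 197/((-21 + ¾) - 198) = 197/(-81/4 - 198) = 197/(-873/4) = 197*(-4/873) = -788/873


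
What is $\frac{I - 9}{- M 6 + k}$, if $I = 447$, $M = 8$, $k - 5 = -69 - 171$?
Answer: $- \frac{438}{283} \approx -1.5477$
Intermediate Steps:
$k = -235$ ($k = 5 - 240 = -235$)
$\frac{I - 9}{- M 6 + k} = \frac{447 - 9}{\left(-1\right) 8 \cdot 6 - 235} = \frac{438}{\left(-8\right) 6 - 235} = \frac{438}{-48 - 235} = \frac{438}{-283} = 438 \left(- \frac{1}{283}\right) = - \frac{438}{283}$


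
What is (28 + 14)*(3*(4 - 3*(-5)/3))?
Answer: 1134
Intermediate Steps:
(28 + 14)*(3*(4 - 3*(-5)/3)) = 42*(3*(4 + 15*(⅓))) = 42*(3*(4 + 5)) = 42*(3*9) = 42*27 = 1134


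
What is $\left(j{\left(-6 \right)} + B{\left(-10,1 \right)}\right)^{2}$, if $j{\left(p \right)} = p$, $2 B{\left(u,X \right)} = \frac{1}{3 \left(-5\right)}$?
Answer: $\frac{32761}{900} \approx 36.401$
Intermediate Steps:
$B{\left(u,X \right)} = - \frac{1}{30}$ ($B{\left(u,X \right)} = \frac{1}{2 \cdot 3 \left(-5\right)} = \frac{1}{2 \left(-15\right)} = \frac{1}{2} \left(- \frac{1}{15}\right) = - \frac{1}{30}$)
$\left(j{\left(-6 \right)} + B{\left(-10,1 \right)}\right)^{2} = \left(-6 - \frac{1}{30}\right)^{2} = \left(- \frac{181}{30}\right)^{2} = \frac{32761}{900}$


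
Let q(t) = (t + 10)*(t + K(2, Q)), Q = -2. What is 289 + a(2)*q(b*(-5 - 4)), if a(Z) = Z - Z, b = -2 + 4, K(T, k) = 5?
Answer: 289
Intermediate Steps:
b = 2
a(Z) = 0
q(t) = (5 + t)*(10 + t) (q(t) = (t + 10)*(t + 5) = (10 + t)*(5 + t) = (5 + t)*(10 + t))
289 + a(2)*q(b*(-5 - 4)) = 289 + 0*(50 + (2*(-5 - 4))² + 15*(2*(-5 - 4))) = 289 + 0*(50 + (2*(-9))² + 15*(2*(-9))) = 289 + 0*(50 + (-18)² + 15*(-18)) = 289 + 0*(50 + 324 - 270) = 289 + 0*104 = 289 + 0 = 289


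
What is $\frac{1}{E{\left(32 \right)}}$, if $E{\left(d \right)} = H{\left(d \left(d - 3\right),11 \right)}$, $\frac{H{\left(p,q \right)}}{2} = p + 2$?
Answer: $\frac{1}{1860} \approx 0.00053763$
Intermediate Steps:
$H{\left(p,q \right)} = 4 + 2 p$ ($H{\left(p,q \right)} = 2 \left(p + 2\right) = 2 \left(2 + p\right) = 4 + 2 p$)
$E{\left(d \right)} = 4 + 2 d \left(-3 + d\right)$ ($E{\left(d \right)} = 4 + 2 d \left(d - 3\right) = 4 + 2 d \left(-3 + d\right)$)
$\frac{1}{E{\left(32 \right)}} = \frac{1}{4 + 2 \cdot 32 \left(-3 + 32\right)} = \frac{1}{4 + 2 \cdot 32 \cdot 29} = \frac{1}{4 + 1856} = \frac{1}{1860}$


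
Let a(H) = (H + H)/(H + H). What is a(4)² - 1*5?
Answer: -4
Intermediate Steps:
a(H) = 1 (a(H) = (2*H)/((2*H)) = (2*H)*(1/(2*H)) = 1)
a(4)² - 1*5 = 1² - 1*5 = 1 - 5 = -4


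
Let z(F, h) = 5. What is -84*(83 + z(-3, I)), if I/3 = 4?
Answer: -7392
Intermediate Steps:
I = 12 (I = 3*4 = 12)
-84*(83 + z(-3, I)) = -84*(83 + 5) = -84*88 = -7392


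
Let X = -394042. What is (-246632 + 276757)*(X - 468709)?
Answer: -25990373875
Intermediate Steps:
(-246632 + 276757)*(X - 468709) = (-246632 + 276757)*(-394042 - 468709) = 30125*(-862751) = -25990373875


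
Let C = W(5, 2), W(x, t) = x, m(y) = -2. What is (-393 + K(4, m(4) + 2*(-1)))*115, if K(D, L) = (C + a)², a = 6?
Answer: -31280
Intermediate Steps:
C = 5
K(D, L) = 121 (K(D, L) = (5 + 6)² = 11² = 121)
(-393 + K(4, m(4) + 2*(-1)))*115 = (-393 + 121)*115 = -272*115 = -31280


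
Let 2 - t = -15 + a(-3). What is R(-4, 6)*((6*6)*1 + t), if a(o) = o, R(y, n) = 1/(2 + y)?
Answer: -28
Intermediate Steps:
t = 20 (t = 2 - (-15 - 3) = 2 - 1*(-18) = 2 + 18 = 20)
R(-4, 6)*((6*6)*1 + t) = ((6*6)*1 + 20)/(2 - 4) = (36*1 + 20)/(-2) = -(36 + 20)/2 = -½*56 = -28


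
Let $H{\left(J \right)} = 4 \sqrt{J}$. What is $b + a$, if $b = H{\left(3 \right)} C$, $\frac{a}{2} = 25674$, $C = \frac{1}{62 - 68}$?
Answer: $51348 - \frac{2 \sqrt{3}}{3} \approx 51347.0$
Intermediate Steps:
$C = - \frac{1}{6}$ ($C = \frac{1}{-6} = - \frac{1}{6} \approx -0.16667$)
$a = 51348$ ($a = 2 \cdot 25674 = 51348$)
$b = - \frac{2 \sqrt{3}}{3}$ ($b = 4 \sqrt{3} \left(- \frac{1}{6}\right) = - \frac{2 \sqrt{3}}{3} \approx -1.1547$)
$b + a = - \frac{2 \sqrt{3}}{3} + 51348 = 51348 - \frac{2 \sqrt{3}}{3}$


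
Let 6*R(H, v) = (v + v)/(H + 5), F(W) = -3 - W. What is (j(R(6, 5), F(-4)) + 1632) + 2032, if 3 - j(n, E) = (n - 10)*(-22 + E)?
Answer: 38062/11 ≈ 3460.2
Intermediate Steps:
R(H, v) = v/(3*(5 + H)) (R(H, v) = ((v + v)/(H + 5))/6 = ((2*v)/(5 + H))/6 = (2*v/(5 + H))/6 = v/(3*(5 + H)))
j(n, E) = 3 - (-22 + E)*(-10 + n) (j(n, E) = 3 - (n - 10)*(-22 + E) = 3 - (-10 + n)*(-22 + E) = 3 - (-22 + E)*(-10 + n))
(j(R(6, 5), F(-4)) + 1632) + 2032 = ((-217 + 10*(-3 - 1*(-4)) + 22*((⅓)*5/(5 + 6)) - (-3 - 1*(-4))*(⅓)*5/(5 + 6)) + 1632) + 2032 = ((-217 + 10*(-3 + 4) + 22*((⅓)*5/11) - (-3 + 4)*(⅓)*5/11) + 1632) + 2032 = ((-217 + 10*1 + 22*((⅓)*5*(1/11)) - 1*1*(⅓)*5*(1/11)) + 1632) + 2032 = ((-217 + 10 + 22*(5/33) - 1*1*5/33) + 1632) + 2032 = ((-217 + 10 + 10/3 - 5/33) + 1632) + 2032 = (-2242/11 + 1632) + 2032 = 15710/11 + 2032 = 38062/11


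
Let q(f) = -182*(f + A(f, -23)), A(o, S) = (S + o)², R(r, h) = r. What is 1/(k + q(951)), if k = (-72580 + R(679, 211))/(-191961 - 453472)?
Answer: -645433/101273968988909 ≈ -6.3731e-9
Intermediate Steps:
k = 71901/645433 (k = (-72580 + 679)/(-191961 - 453472) = -71901/(-645433) = -71901*(-1/645433) = 71901/645433 ≈ 0.11140)
q(f) = -182*f - 182*(-23 + f)² (q(f) = -182*(f + (-23 + f)²) = -182*f - 182*(-23 + f)²)
1/(k + q(951)) = 1/(71901/645433 + (-182*951 - 182*(-23 + 951)²)) = 1/(71901/645433 + (-173082 - 182*928²)) = 1/(71901/645433 + (-173082 - 182*861184)) = 1/(71901/645433 + (-173082 - 156735488)) = 1/(71901/645433 - 156908570) = 1/(-101273968988909/645433) = -645433/101273968988909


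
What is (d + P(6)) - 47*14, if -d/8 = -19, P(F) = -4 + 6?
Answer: -504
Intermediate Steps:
P(F) = 2
d = 152 (d = -8*(-19) = 152)
(d + P(6)) - 47*14 = (152 + 2) - 47*14 = 154 - 658 = -504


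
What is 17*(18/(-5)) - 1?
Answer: -311/5 ≈ -62.200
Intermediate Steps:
17*(18/(-5)) - 1 = 17*(18*(-⅕)) - 1 = 17*(-18/5) - 1 = -306/5 - 1 = -311/5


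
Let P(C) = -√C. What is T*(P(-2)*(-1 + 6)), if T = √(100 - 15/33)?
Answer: -5*I*√24090/11 ≈ -70.55*I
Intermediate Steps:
T = √12045/11 (T = √(100 - 15*1/33) = √(100 - 5/11) = √(1095/11) = √12045/11 ≈ 9.9772)
T*(P(-2)*(-1 + 6)) = (√12045/11)*((-√(-2))*(-1 + 6)) = (√12045/11)*(-I*√2*5) = (√12045/11)*(-5*I*√2) = -5*I*√24090/11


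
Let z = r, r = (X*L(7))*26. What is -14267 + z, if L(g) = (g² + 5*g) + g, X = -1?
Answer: -16633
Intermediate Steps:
L(g) = g² + 6*g
r = -2366 (r = -7*(6 + 7)*26 = -7*13*26 = -1*91*26 = -91*26 = -2366)
z = -2366
-14267 + z = -14267 - 2366 = -16633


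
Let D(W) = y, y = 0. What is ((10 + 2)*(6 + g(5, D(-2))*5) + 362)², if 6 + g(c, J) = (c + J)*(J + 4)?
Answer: 1623076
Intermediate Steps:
D(W) = 0
g(c, J) = -6 + (4 + J)*(J + c) (g(c, J) = -6 + (c + J)*(J + 4) = -6 + (J + c)*(4 + J) = -6 + (4 + J)*(J + c))
((10 + 2)*(6 + g(5, D(-2))*5) + 362)² = ((10 + 2)*(6 + (-6 + 0² + 4*0 + 4*5 + 0*5)*5) + 362)² = (12*(6 + (-6 + 0 + 0 + 20 + 0)*5) + 362)² = (12*(6 + 14*5) + 362)² = (12*(6 + 70) + 362)² = (12*76 + 362)² = (912 + 362)² = 1274² = 1623076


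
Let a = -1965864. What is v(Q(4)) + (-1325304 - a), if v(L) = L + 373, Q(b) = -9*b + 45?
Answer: 640942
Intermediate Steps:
Q(b) = 45 - 9*b
v(L) = 373 + L
v(Q(4)) + (-1325304 - a) = (373 + (45 - 9*4)) + (-1325304 - 1*(-1965864)) = (373 + (45 - 36)) + (-1325304 + 1965864) = (373 + 9) + 640560 = 382 + 640560 = 640942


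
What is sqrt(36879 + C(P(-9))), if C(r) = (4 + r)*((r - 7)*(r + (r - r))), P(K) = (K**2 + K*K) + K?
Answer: sqrt(3543945) ≈ 1882.5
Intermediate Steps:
P(K) = K + 2*K**2 (P(K) = (K**2 + K**2) + K = 2*K**2 + K = K + 2*K**2)
C(r) = r*(-7 + r)*(4 + r) (C(r) = (4 + r)*((-7 + r)*(r + 0)) = (4 + r)*((-7 + r)*r) = (4 + r)*(r*(-7 + r)) = r*(-7 + r)*(4 + r))
sqrt(36879 + C(P(-9))) = sqrt(36879 + (-9*(1 + 2*(-9)))*(-28 + (-9*(1 + 2*(-9)))**2 - (-27)*(1 + 2*(-9)))) = sqrt(36879 + (-9*(1 - 18))*(-28 + (-9*(1 - 18))**2 - (-27)*(1 - 18))) = sqrt(36879 + (-9*(-17))*(-28 + (-9*(-17))**2 - (-27)*(-17))) = sqrt(36879 + 153*(-28 + 153**2 - 3*153)) = sqrt(36879 + 153*(-28 + 23409 - 459)) = sqrt(36879 + 153*22922) = sqrt(36879 + 3507066) = sqrt(3543945)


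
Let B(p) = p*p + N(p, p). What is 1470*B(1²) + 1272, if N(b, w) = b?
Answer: 4212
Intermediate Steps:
B(p) = p + p² (B(p) = p*p + p = p² + p = p + p²)
1470*B(1²) + 1272 = 1470*(1²*(1 + 1²)) + 1272 = 1470*(1*(1 + 1)) + 1272 = 1470*(1*2) + 1272 = 1470*2 + 1272 = 2940 + 1272 = 4212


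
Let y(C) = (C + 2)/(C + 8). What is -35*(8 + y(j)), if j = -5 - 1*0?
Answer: -245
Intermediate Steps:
j = -5 (j = -5 + 0 = -5)
y(C) = (2 + C)/(8 + C)
-35*(8 + y(j)) = -35*(8 + (2 - 5)/(8 - 5)) = -35*(8 - 3/3) = -35*(8 + (1/3)*(-3)) = -35*(8 - 1) = -35*7 = -245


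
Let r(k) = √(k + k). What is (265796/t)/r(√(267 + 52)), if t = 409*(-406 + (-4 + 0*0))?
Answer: -66449*√2*319^(¾)/26746555 ≈ -0.26520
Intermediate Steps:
r(k) = √2*√k (r(k) = √(2*k) = √2*√k)
t = -167690 (t = 409*(-406 + (-4 + 0)) = 409*(-406 - 4) = 409*(-410) = -167690)
(265796/t)/r(√(267 + 52)) = (265796/(-167690))/((√2*√(√(267 + 52)))) = (265796*(-1/167690))/((√2*√(√319))) = -132898*√2*319^(¾)/638/83845 = -66449*√2*319^(¾)/26746555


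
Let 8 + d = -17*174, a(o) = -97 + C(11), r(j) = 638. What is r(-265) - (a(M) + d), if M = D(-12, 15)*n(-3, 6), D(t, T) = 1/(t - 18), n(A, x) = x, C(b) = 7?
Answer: 3694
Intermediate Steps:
D(t, T) = 1/(-18 + t)
M = -1/5 (M = 6/(-18 - 12) = 6/(-30) = -1/30*6 = -1/5 ≈ -0.20000)
a(o) = -90 (a(o) = -97 + 7 = -90)
d = -2966 (d = -8 - 17*174 = -8 - 2958 = -2966)
r(-265) - (a(M) + d) = 638 - (-90 - 2966) = 638 - 1*(-3056) = 638 + 3056 = 3694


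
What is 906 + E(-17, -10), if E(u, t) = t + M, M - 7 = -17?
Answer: 886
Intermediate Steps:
M = -10 (M = 7 - 17 = -10)
E(u, t) = -10 + t (E(u, t) = t - 10 = -10 + t)
906 + E(-17, -10) = 906 + (-10 - 10) = 906 - 20 = 886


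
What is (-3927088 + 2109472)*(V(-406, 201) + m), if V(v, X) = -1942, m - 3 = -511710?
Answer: 933616640784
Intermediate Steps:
m = -511707 (m = 3 - 511710 = -511707)
(-3927088 + 2109472)*(V(-406, 201) + m) = (-3927088 + 2109472)*(-1942 - 511707) = -1817616*(-513649) = 933616640784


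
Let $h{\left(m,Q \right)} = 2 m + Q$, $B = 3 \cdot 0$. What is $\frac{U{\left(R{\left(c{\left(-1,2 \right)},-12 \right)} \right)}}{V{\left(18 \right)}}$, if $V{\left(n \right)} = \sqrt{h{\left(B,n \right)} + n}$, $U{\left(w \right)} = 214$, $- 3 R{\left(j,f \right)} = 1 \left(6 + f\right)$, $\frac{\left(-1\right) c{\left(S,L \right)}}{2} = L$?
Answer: $\frac{107}{3} \approx 35.667$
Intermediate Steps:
$c{\left(S,L \right)} = - 2 L$
$R{\left(j,f \right)} = -2 - \frac{f}{3}$ ($R{\left(j,f \right)} = - \frac{1 \left(6 + f\right)}{3} = - \frac{6 + f}{3} = -2 - \frac{f}{3}$)
$B = 0$
$h{\left(m,Q \right)} = Q + 2 m$
$V{\left(n \right)} = \sqrt{2} \sqrt{n}$ ($V{\left(n \right)} = \sqrt{\left(n + 2 \cdot 0\right) + n} = \sqrt{\left(n + 0\right) + n} = \sqrt{n + n} = \sqrt{2 n} = \sqrt{2} \sqrt{n}$)
$\frac{U{\left(R{\left(c{\left(-1,2 \right)},-12 \right)} \right)}}{V{\left(18 \right)}} = \frac{214}{\sqrt{2} \sqrt{18}} = \frac{214}{\sqrt{2} \cdot 3 \sqrt{2}} = \frac{214}{6} = 214 \cdot \frac{1}{6} = \frac{107}{3}$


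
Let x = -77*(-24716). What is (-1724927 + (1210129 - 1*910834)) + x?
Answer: 477500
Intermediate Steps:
x = 1903132
(-1724927 + (1210129 - 1*910834)) + x = (-1724927 + (1210129 - 1*910834)) + 1903132 = (-1724927 + (1210129 - 910834)) + 1903132 = (-1724927 + 299295) + 1903132 = -1425632 + 1903132 = 477500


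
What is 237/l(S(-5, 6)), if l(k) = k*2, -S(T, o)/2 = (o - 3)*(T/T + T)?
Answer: 79/16 ≈ 4.9375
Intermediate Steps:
S(T, o) = -2*(1 + T)*(-3 + o) (S(T, o) = -2*(o - 3)*(T/T + T) = -2*(-3 + o)*(1 + T) = -2*(1 + T)*(-3 + o))
l(k) = 2*k
237/l(S(-5, 6)) = 237/((2*(6 - 2*6 + 6*(-5) - 2*(-5)*6))) = 237/((2*(6 - 12 - 30 + 60))) = 237/((2*24)) = 237/48 = 237*(1/48) = 79/16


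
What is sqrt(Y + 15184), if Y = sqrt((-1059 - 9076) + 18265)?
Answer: sqrt(15184 + sqrt(8130)) ≈ 123.59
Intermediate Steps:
Y = sqrt(8130) (Y = sqrt(-10135 + 18265) = sqrt(8130) ≈ 90.167)
sqrt(Y + 15184) = sqrt(sqrt(8130) + 15184) = sqrt(15184 + sqrt(8130))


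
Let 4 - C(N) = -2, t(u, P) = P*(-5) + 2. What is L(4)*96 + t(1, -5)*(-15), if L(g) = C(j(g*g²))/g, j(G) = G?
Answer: -261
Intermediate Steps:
t(u, P) = 2 - 5*P (t(u, P) = -5*P + 2 = 2 - 5*P)
C(N) = 6 (C(N) = 4 - 1*(-2) = 4 + 2 = 6)
L(g) = 6/g
L(4)*96 + t(1, -5)*(-15) = (6/4)*96 + (2 - 5*(-5))*(-15) = (6*(¼))*96 + (2 + 25)*(-15) = (3/2)*96 + 27*(-15) = 144 - 405 = -261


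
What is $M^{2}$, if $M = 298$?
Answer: $88804$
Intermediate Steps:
$M^{2} = 298^{2} = 88804$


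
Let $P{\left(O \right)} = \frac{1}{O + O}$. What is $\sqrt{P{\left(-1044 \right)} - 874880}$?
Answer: $\frac{i \sqrt{105951467578}}{348} \approx 935.35 i$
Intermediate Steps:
$P{\left(O \right)} = \frac{1}{2 O}$
$\sqrt{P{\left(-1044 \right)} - 874880} = \sqrt{\frac{1}{2 \left(-1044\right)} - 874880} = \sqrt{\frac{1}{2} \left(- \frac{1}{1044}\right) - 874880} = \sqrt{- \frac{1}{2088} - 874880} = \sqrt{- \frac{1826749441}{2088}} = \frac{i \sqrt{105951467578}}{348}$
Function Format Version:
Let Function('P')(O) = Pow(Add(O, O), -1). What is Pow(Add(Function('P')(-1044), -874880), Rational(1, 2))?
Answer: Mul(Rational(1, 348), I, Pow(105951467578, Rational(1, 2))) ≈ Mul(935.35, I)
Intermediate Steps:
Function('P')(O) = Mul(Rational(1, 2), Pow(O, -1)) (Function('P')(O) = Pow(Mul(2, O), -1) = Mul(Rational(1, 2), Pow(O, -1)))
Pow(Add(Function('P')(-1044), -874880), Rational(1, 2)) = Pow(Add(Mul(Rational(1, 2), Pow(-1044, -1)), -874880), Rational(1, 2)) = Pow(Add(Mul(Rational(1, 2), Rational(-1, 1044)), -874880), Rational(1, 2)) = Pow(Add(Rational(-1, 2088), -874880), Rational(1, 2)) = Pow(Rational(-1826749441, 2088), Rational(1, 2)) = Mul(Rational(1, 348), I, Pow(105951467578, Rational(1, 2)))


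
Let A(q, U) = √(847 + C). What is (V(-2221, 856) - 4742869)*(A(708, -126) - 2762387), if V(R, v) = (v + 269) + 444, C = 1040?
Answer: 13097305483100 - 4741300*√1887 ≈ 1.3097e+13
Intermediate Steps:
V(R, v) = 713 + v (V(R, v) = (269 + v) + 444 = 713 + v)
A(q, U) = √1887 (A(q, U) = √(847 + 1040) = √1887)
(V(-2221, 856) - 4742869)*(A(708, -126) - 2762387) = ((713 + 856) - 4742869)*(√1887 - 2762387) = (1569 - 4742869)*(-2762387 + √1887) = -4741300*(-2762387 + √1887) = 13097305483100 - 4741300*√1887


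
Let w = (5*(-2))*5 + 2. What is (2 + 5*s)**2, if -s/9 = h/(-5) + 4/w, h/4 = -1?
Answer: 14641/16 ≈ 915.06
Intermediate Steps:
h = -4 (h = 4*(-1) = -4)
w = -48 (w = -10*5 + 2 = -50 + 2 = -48)
s = -129/20 (s = -9*(-4/(-5) + 4/(-48)) = -9*(-4*(-1/5) + 4*(-1/48)) = -9*(4/5 - 1/12) = -9*43/60 = -129/20 ≈ -6.4500)
(2 + 5*s)**2 = (2 + 5*(-129/20))**2 = (2 - 129/4)**2 = (-121/4)**2 = 14641/16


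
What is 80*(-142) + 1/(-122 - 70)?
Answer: -2181121/192 ≈ -11360.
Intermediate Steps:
80*(-142) + 1/(-122 - 70) = -11360 + 1/(-192) = -11360 - 1/192 = -2181121/192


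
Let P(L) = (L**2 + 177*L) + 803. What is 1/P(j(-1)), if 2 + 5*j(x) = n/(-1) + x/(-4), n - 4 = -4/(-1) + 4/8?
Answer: 400/177741 ≈ 0.0022505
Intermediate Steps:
n = 17/2 (n = 4 + (-4/(-1) + 4/8) = 4 + (-4*(-1) + 4*(1/8)) = 4 + (4 + 1/2) = 4 + 9/2 = 17/2 ≈ 8.5000)
j(x) = -21/10 - x/20 (j(x) = -2/5 + ((17/2)/(-1) + x/(-4))/5 = -2/5 + ((17/2)*(-1) + x*(-1/4))/5 = -2/5 + (-17/2 - x/4)/5 = -2/5 + (-17/10 - x/20) = -21/10 - x/20)
P(L) = 803 + L**2 + 177*L
1/P(j(-1)) = 1/(803 + (-21/10 - 1/20*(-1))**2 + 177*(-21/10 - 1/20*(-1))) = 1/(803 + (-21/10 + 1/20)**2 + 177*(-21/10 + 1/20)) = 1/(803 + (-41/20)**2 + 177*(-41/20)) = 1/(803 + 1681/400 - 7257/20) = 1/(177741/400) = 400/177741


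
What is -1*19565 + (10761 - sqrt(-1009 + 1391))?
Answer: -8804 - sqrt(382) ≈ -8823.5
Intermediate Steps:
-1*19565 + (10761 - sqrt(-1009 + 1391)) = -19565 + (10761 - sqrt(382)) = -8804 - sqrt(382)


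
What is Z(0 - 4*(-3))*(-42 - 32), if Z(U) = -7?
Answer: 518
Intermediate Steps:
Z(0 - 4*(-3))*(-42 - 32) = -7*(-42 - 32) = -7*(-74) = 518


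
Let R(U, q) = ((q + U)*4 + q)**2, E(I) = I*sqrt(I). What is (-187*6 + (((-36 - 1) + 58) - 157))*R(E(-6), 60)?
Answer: -108872352 + 18115200*I*sqrt(6) ≈ -1.0887e+8 + 4.4373e+7*I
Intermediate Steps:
E(I) = I**(3/2)
R(U, q) = (4*U + 5*q)**2 (R(U, q) = ((U + q)*4 + q)**2 = ((4*U + 4*q) + q)**2 = (4*U + 5*q)**2)
(-187*6 + (((-36 - 1) + 58) - 157))*R(E(-6), 60) = (-187*6 + (((-36 - 1) + 58) - 157))*(4*(-6)**(3/2) + 5*60)**2 = (-1122 + ((-37 + 58) - 157))*(4*(-6*I*sqrt(6)) + 300)**2 = (-1122 + (21 - 157))*(-24*I*sqrt(6) + 300)**2 = (-1122 - 136)*(300 - 24*I*sqrt(6))**2 = -1258*(300 - 24*I*sqrt(6))**2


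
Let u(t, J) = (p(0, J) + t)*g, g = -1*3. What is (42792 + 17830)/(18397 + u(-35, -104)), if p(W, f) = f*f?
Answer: -30311/6973 ≈ -4.3469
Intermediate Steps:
g = -3
p(W, f) = f²
u(t, J) = -3*t - 3*J² (u(t, J) = (J² + t)*(-3) = (t + J²)*(-3) = -3*t - 3*J²)
(42792 + 17830)/(18397 + u(-35, -104)) = (42792 + 17830)/(18397 + (-3*(-35) - 3*(-104)²)) = 60622/(18397 + (105 - 3*10816)) = 60622/(18397 + (105 - 32448)) = 60622/(18397 - 32343) = 60622/(-13946) = 60622*(-1/13946) = -30311/6973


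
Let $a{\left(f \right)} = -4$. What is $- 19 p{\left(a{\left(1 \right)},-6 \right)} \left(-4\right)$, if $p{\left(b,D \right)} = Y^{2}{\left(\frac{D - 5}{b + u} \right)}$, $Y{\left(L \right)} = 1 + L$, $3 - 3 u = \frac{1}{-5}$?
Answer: $\frac{6859}{4} \approx 1714.8$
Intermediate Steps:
$u = \frac{16}{15}$ ($u = 1 - \frac{1}{3 \left(-5\right)} = 1 - - \frac{1}{15} = 1 + \frac{1}{15} = \frac{16}{15} \approx 1.0667$)
$p{\left(b,D \right)} = \left(1 + \frac{-5 + D}{\frac{16}{15} + b}\right)^{2}$ ($p{\left(b,D \right)} = \left(1 + \frac{D - 5}{b + \frac{16}{15}}\right)^{2} = \left(1 + \frac{-5 + D}{\frac{16}{15} + b}\right)^{2}$)
$- 19 p{\left(a{\left(1 \right)},-6 \right)} \left(-4\right) = - 19 \frac{\left(-59 + 15 \left(-6\right) + 15 \left(-4\right)\right)^{2}}{\left(16 + 15 \left(-4\right)\right)^{2}} \left(-4\right) = - 19 \frac{\left(-59 - 90 - 60\right)^{2}}{\left(16 - 60\right)^{2}} \left(-4\right) = - 19 \frac{\left(-209\right)^{2}}{1936} \left(-4\right) = - 19 \cdot \frac{1}{1936} \cdot 43681 \left(-4\right) = \left(-19\right) \frac{361}{16} \left(-4\right) = \left(- \frac{6859}{16}\right) \left(-4\right) = \frac{6859}{4}$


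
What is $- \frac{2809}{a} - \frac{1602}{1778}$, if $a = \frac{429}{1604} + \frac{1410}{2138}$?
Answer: $- \frac{4283163748097}{1412995269} \approx -3031.3$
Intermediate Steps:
$a = \frac{1589421}{1714676}$ ($a = 429 \cdot \frac{1}{1604} + 1410 \cdot \frac{1}{2138} = \frac{429}{1604} + \frac{705}{1069} = \frac{1589421}{1714676} \approx 0.92695$)
$- \frac{2809}{a} - \frac{1602}{1778} = - \frac{2809}{\frac{1589421}{1714676}} - \frac{1602}{1778} = \left(-2809\right) \frac{1714676}{1589421} - \frac{801}{889} = - \frac{4816524884}{1589421} - \frac{801}{889} = - \frac{4283163748097}{1412995269}$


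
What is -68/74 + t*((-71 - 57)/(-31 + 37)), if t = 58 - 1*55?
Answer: -2402/37 ≈ -64.919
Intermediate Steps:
t = 3 (t = 58 - 55 = 3)
-68/74 + t*((-71 - 57)/(-31 + 37)) = -68/74 + 3*((-71 - 57)/(-31 + 37)) = -68*1/74 + 3*(-128/6) = -34/37 + 3*(-128*⅙) = -34/37 + 3*(-64/3) = -34/37 - 64 = -2402/37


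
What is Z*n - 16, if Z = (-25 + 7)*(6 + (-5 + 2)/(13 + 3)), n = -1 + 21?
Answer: -4217/2 ≈ -2108.5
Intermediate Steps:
n = 20
Z = -837/8 (Z = -18*(6 - 3/16) = -18*93/16 = -837/8 ≈ -104.63)
Z*n - 16 = -837/8*20 - 16 = -4185/2 - 16 = -4217/2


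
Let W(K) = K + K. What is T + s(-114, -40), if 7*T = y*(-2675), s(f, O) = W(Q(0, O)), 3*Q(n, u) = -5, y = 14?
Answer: -16060/3 ≈ -5353.3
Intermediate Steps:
Q(n, u) = -5/3 (Q(n, u) = (⅓)*(-5) = -5/3)
W(K) = 2*K
s(f, O) = -10/3 (s(f, O) = 2*(-5/3) = -10/3)
T = -5350 (T = (14*(-2675))/7 = (⅐)*(-37450) = -5350)
T + s(-114, -40) = -5350 - 10/3 = -16060/3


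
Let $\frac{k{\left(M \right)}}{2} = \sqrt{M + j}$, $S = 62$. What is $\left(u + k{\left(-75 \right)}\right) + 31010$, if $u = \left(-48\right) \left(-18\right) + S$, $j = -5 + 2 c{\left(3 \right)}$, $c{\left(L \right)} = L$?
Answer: $31936 + 2 i \sqrt{74} \approx 31936.0 + 17.205 i$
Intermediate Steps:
$j = 1$ ($j = -5 + 2 \cdot 3 = -5 + 6 = 1$)
$u = 926$ ($u = \left(-48\right) \left(-18\right) + 62 = 864 + 62 = 926$)
$k{\left(M \right)} = 2 \sqrt{1 + M}$ ($k{\left(M \right)} = 2 \sqrt{M + 1} = 2 \sqrt{1 + M}$)
$\left(u + k{\left(-75 \right)}\right) + 31010 = \left(926 + 2 \sqrt{1 - 75}\right) + 31010 = \left(926 + 2 \sqrt{-74}\right) + 31010 = \left(926 + 2 i \sqrt{74}\right) + 31010 = 31936 + 2 i \sqrt{74}$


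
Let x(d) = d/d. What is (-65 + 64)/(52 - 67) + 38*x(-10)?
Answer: 571/15 ≈ 38.067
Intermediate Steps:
x(d) = 1
(-65 + 64)/(52 - 67) + 38*x(-10) = (-65 + 64)/(52 - 67) + 38*1 = -1/(-15) + 38 = -1*(-1/15) + 38 = 1/15 + 38 = 571/15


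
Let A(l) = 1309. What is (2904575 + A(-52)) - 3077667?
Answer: -171783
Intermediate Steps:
(2904575 + A(-52)) - 3077667 = (2904575 + 1309) - 3077667 = 2905884 - 3077667 = -171783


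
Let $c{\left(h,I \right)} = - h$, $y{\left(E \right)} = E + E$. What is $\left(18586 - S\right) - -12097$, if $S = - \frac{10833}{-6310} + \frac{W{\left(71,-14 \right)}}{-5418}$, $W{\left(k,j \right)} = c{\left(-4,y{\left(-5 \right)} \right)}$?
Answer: $\frac{524459424593}{17093790} \approx 30681.0$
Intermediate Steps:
$y{\left(E \right)} = 2 E$
$W{\left(k,j \right)} = 4$ ($W{\left(k,j \right)} = \left(-1\right) \left(-4\right) = 4$)
$S = \frac{29333977}{17093790}$ ($S = - \frac{10833}{-6310} + \frac{4}{-5418} = \left(-10833\right) \left(- \frac{1}{6310}\right) + 4 \left(- \frac{1}{5418}\right) = \frac{10833}{6310} - \frac{2}{2709} = \frac{29333977}{17093790} \approx 1.7161$)
$\left(18586 - S\right) - -12097 = \left(18586 - \frac{29333977}{17093790}\right) - -12097 = \left(18586 - \frac{29333977}{17093790}\right) + 12097 = \frac{317675846963}{17093790} + 12097 = \frac{524459424593}{17093790}$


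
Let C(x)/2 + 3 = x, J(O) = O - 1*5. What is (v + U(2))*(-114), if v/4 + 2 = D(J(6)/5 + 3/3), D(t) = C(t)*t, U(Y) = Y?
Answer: 66348/25 ≈ 2653.9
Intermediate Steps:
J(O) = -5 + O (J(O) = O - 5 = -5 + O)
C(x) = -6 + 2*x
D(t) = t*(-6 + 2*t) (D(t) = (-6 + 2*t)*t = t*(-6 + 2*t))
v = -632/25 (v = -8 + 4*(2*((-5 + 6)/5 + 3/3)*(-3 + ((-5 + 6)/5 + 3/3))) = -8 + 4*(2*(1*(1/5) + 3*(1/3))*(-3 + (1*(1/5) + 3*(1/3)))) = -8 + 4*(2*(1/5 + 1)*(-3 + (1/5 + 1))) = -8 + 4*(2*(6/5)*(-3 + 6/5)) = -8 + 4*(2*(6/5)*(-9/5)) = -8 + 4*(-108/25) = -8 - 432/25 = -632/25 ≈ -25.280)
(v + U(2))*(-114) = (-632/25 + 2)*(-114) = -582/25*(-114) = 66348/25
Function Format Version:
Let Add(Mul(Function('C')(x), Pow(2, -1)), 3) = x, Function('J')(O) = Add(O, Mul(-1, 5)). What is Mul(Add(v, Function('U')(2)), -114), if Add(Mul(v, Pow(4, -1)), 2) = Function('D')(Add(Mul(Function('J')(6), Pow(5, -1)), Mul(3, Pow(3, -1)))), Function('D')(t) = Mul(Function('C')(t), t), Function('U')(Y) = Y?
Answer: Rational(66348, 25) ≈ 2653.9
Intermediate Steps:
Function('J')(O) = Add(-5, O) (Function('J')(O) = Add(O, -5) = Add(-5, O))
Function('C')(x) = Add(-6, Mul(2, x))
Function('D')(t) = Mul(t, Add(-6, Mul(2, t))) (Function('D')(t) = Mul(Add(-6, Mul(2, t)), t) = Mul(t, Add(-6, Mul(2, t))))
v = Rational(-632, 25) (v = Add(-8, Mul(4, Mul(2, Add(Mul(Add(-5, 6), Pow(5, -1)), Mul(3, Pow(3, -1))), Add(-3, Add(Mul(Add(-5, 6), Pow(5, -1)), Mul(3, Pow(3, -1))))))) = Add(-8, Mul(4, Mul(2, Add(Mul(1, Rational(1, 5)), Mul(3, Rational(1, 3))), Add(-3, Add(Mul(1, Rational(1, 5)), Mul(3, Rational(1, 3))))))) = Add(-8, Mul(4, Mul(2, Add(Rational(1, 5), 1), Add(-3, Add(Rational(1, 5), 1))))) = Add(-8, Mul(4, Mul(2, Rational(6, 5), Add(-3, Rational(6, 5))))) = Add(-8, Mul(4, Mul(2, Rational(6, 5), Rational(-9, 5)))) = Add(-8, Mul(4, Rational(-108, 25))) = Add(-8, Rational(-432, 25)) = Rational(-632, 25) ≈ -25.280)
Mul(Add(v, Function('U')(2)), -114) = Mul(Add(Rational(-632, 25), 2), -114) = Mul(Rational(-582, 25), -114) = Rational(66348, 25)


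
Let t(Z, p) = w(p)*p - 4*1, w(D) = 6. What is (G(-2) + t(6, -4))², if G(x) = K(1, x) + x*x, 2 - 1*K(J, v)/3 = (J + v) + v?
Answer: 81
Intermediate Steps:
K(J, v) = 6 - 6*v - 3*J (K(J, v) = 6 - 3*((J + v) + v) = 6 - 3*(J + 2*v) = 6 + (-6*v - 3*J) = 6 - 6*v - 3*J)
t(Z, p) = -4 + 6*p (t(Z, p) = 6*p - 4*1 = 6*p - 4 = -4 + 6*p)
G(x) = 3 + x² - 6*x (G(x) = (6 - 6*x - 3*1) + x*x = (6 - 6*x - 3) + x² = (3 - 6*x) + x² = 3 + x² - 6*x)
(G(-2) + t(6, -4))² = ((3 + (-2)² - 6*(-2)) + (-4 + 6*(-4)))² = ((3 + 4 + 12) + (-4 - 24))² = (19 - 28)² = (-9)² = 81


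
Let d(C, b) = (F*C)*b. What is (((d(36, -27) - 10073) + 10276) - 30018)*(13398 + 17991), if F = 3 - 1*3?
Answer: -935863035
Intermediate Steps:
F = 0 (F = 3 - 3 = 0)
d(C, b) = 0 (d(C, b) = (0*C)*b = 0*b = 0)
(((d(36, -27) - 10073) + 10276) - 30018)*(13398 + 17991) = (((0 - 10073) + 10276) - 30018)*(13398 + 17991) = ((-10073 + 10276) - 30018)*31389 = (203 - 30018)*31389 = -29815*31389 = -935863035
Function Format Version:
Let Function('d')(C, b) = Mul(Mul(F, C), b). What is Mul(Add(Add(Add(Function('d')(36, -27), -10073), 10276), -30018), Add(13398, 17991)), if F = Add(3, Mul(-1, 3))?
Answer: -935863035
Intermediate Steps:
F = 0 (F = Add(3, -3) = 0)
Function('d')(C, b) = 0 (Function('d')(C, b) = Mul(Mul(0, C), b) = Mul(0, b) = 0)
Mul(Add(Add(Add(Function('d')(36, -27), -10073), 10276), -30018), Add(13398, 17991)) = Mul(Add(Add(Add(0, -10073), 10276), -30018), Add(13398, 17991)) = Mul(Add(Add(-10073, 10276), -30018), 31389) = Mul(Add(203, -30018), 31389) = Mul(-29815, 31389) = -935863035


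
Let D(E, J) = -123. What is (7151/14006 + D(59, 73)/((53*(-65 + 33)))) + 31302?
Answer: 371783533993/11877088 ≈ 31303.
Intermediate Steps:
(7151/14006 + D(59, 73)/((53*(-65 + 33)))) + 31302 = (7151/14006 - 123*1/(53*(-65 + 33))) + 31302 = (7151*(1/14006) - 123/(53*(-32))) + 31302 = (7151/14006 - 123/(-1696)) + 31302 = (7151/14006 - 123*(-1/1696)) + 31302 = (7151/14006 + 123/1696) + 31302 = 6925417/11877088 + 31302 = 371783533993/11877088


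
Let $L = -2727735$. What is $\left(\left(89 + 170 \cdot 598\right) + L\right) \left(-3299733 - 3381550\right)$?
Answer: $17544955620038$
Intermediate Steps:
$\left(\left(89 + 170 \cdot 598\right) + L\right) \left(-3299733 - 3381550\right) = \left(\left(89 + 170 \cdot 598\right) - 2727735\right) \left(-3299733 - 3381550\right) = \left(\left(89 + 101660\right) - 2727735\right) \left(-6681283\right) = \left(101749 - 2727735\right) \left(-6681283\right) = \left(-2625986\right) \left(-6681283\right) = 17544955620038$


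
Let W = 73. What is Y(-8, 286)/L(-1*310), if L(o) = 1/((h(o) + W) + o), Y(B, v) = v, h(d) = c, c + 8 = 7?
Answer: -68068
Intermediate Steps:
c = -1 (c = -8 + 7 = -1)
h(d) = -1
L(o) = 1/(72 + o) (L(o) = 1/((-1 + 73) + o) = 1/(72 + o))
Y(-8, 286)/L(-1*310) = 286/(1/(72 - 1*310)) = 286/(1/(72 - 310)) = 286/(1/(-238)) = 286/(-1/238) = 286*(-238) = -68068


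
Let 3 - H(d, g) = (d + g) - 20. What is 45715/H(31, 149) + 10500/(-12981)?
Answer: -198358305/679339 ≈ -291.99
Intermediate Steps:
H(d, g) = 23 - d - g (H(d, g) = 3 - ((d + g) - 20) = 3 - (-20 + d + g) = 3 + (20 - d - g) = 23 - d - g)
45715/H(31, 149) + 10500/(-12981) = 45715/(23 - 1*31 - 1*149) + 10500/(-12981) = 45715/(23 - 31 - 149) + 10500*(-1/12981) = 45715/(-157) - 3500/4327 = 45715*(-1/157) - 3500/4327 = -45715/157 - 3500/4327 = -198358305/679339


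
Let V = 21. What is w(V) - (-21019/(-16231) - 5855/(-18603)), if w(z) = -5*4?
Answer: -6524954822/301945293 ≈ -21.610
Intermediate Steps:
w(z) = -20
w(V) - (-21019/(-16231) - 5855/(-18603)) = -20 - (-21019/(-16231) - 5855/(-18603)) = -20 - (-21019*(-1/16231) - 5855*(-1/18603)) = -20 - (21019/16231 + 5855/18603) = -20 - 1*486048962/301945293 = -20 - 486048962/301945293 = -6524954822/301945293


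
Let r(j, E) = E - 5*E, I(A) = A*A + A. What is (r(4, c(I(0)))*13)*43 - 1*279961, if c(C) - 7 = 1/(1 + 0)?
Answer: -297849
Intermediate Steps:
I(A) = A + A**2 (I(A) = A**2 + A = A + A**2)
c(C) = 8 (c(C) = 7 + 1/(1 + 0) = 7 + 1/1 = 7 + 1 = 8)
r(j, E) = -4*E
(r(4, c(I(0)))*13)*43 - 1*279961 = (-4*8*13)*43 - 1*279961 = -32*13*43 - 279961 = -416*43 - 279961 = -17888 - 279961 = -297849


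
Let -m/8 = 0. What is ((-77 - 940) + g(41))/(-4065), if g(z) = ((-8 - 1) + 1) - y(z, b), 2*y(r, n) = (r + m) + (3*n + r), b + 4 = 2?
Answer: 1063/4065 ≈ 0.26150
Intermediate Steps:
m = 0 (m = -8*0 = 0)
b = -2 (b = -4 + 2 = -2)
y(r, n) = r + 3*n/2 (y(r, n) = ((r + 0) + (3*n + r))/2 = (r + (r + 3*n))/2 = (2*r + 3*n)/2 = r + 3*n/2)
g(z) = -5 - z (g(z) = ((-8 - 1) + 1) - (z + (3/2)*(-2)) = (-9 + 1) - (z - 3) = -8 - (-3 + z) = -8 + (3 - z) = -5 - z)
((-77 - 940) + g(41))/(-4065) = ((-77 - 940) + (-5 - 1*41))/(-4065) = (-1017 + (-5 - 41))*(-1/4065) = (-1017 - 46)*(-1/4065) = -1063*(-1/4065) = 1063/4065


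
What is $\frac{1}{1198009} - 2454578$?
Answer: $- \frac{2940606535201}{1198009} \approx -2.4546 \cdot 10^{6}$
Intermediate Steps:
$\frac{1}{1198009} - 2454578 = - \frac{2940606535201}{1198009}$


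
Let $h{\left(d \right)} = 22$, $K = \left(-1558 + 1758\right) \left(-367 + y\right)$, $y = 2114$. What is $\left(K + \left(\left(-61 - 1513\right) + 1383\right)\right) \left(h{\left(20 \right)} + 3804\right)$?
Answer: $1336073634$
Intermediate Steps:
$K = 349400$ ($K = \left(-1558 + 1758\right) \left(-367 + 2114\right) = 200 \cdot 1747 = 349400$)
$\left(K + \left(\left(-61 - 1513\right) + 1383\right)\right) \left(h{\left(20 \right)} + 3804\right) = \left(349400 + \left(\left(-61 - 1513\right) + 1383\right)\right) \left(22 + 3804\right) = \left(349400 + \left(-1574 + 1383\right)\right) 3826 = \left(349400 - 191\right) 3826 = 349209 \cdot 3826 = 1336073634$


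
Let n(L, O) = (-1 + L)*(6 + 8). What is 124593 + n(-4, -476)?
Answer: 124523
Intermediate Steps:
n(L, O) = -14 + 14*L (n(L, O) = (-1 + L)*14 = -14 + 14*L)
124593 + n(-4, -476) = 124593 + (-14 + 14*(-4)) = 124593 + (-14 - 56) = 124593 - 70 = 124523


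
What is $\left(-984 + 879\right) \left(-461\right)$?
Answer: $48405$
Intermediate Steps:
$\left(-984 + 879\right) \left(-461\right) = \left(-105\right) \left(-461\right) = 48405$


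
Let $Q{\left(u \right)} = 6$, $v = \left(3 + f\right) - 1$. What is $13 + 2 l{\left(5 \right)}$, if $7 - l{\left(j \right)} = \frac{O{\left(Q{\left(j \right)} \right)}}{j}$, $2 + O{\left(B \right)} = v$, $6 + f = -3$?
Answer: $\frac{153}{5} \approx 30.6$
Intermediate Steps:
$f = -9$ ($f = -6 - 3 = -9$)
$v = -7$ ($v = \left(3 - 9\right) - 1 = -6 - 1 = -7$)
$O{\left(B \right)} = -9$ ($O{\left(B \right)} = -2 - 7 = -9$)
$l{\left(j \right)} = 7 + \frac{9}{j}$ ($l{\left(j \right)} = 7 - - \frac{9}{j} = 7 + \frac{9}{j}$)
$13 + 2 l{\left(5 \right)} = 13 + 2 \left(7 + \frac{9}{5}\right) = 13 + 2 \cdot \frac{44}{5} = 13 + \frac{88}{5} = \frac{153}{5}$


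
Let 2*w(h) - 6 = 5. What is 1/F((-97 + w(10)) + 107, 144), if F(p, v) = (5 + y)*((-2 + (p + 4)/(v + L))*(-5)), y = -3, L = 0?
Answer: 48/895 ≈ 0.053631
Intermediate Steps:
w(h) = 11/2 (w(h) = 3 + (½)*5 = 3 + 5/2 = 11/2)
F(p, v) = 20 - 10*(4 + p)/v (F(p, v) = (5 - 3)*((-2 + (p + 4)/(v + 0))*(-5)) = 2*((-2 + (4 + p)/v)*(-5)) = 2*(10 - 5*(4 + p)/v) = 20 - 10*(4 + p)/v)
1/F((-97 + w(10)) + 107, 144) = 1/(10*(-4 - ((-97 + 11/2) + 107) + 2*144)/144) = 1/(10*(1/144)*(-4 - (-183/2 + 107) + 288)) = 1/(10*(1/144)*(-4 - 1*31/2 + 288)) = 1/(10*(1/144)*(-4 - 31/2 + 288)) = 1/(10*(1/144)*(537/2)) = 1/(895/48) = 48/895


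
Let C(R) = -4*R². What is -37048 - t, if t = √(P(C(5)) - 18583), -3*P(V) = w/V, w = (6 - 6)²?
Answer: -37048 - I*√18583 ≈ -37048.0 - 136.32*I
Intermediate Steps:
w = 0 (w = 0² = 0)
P(V) = 0 (P(V) = -0/V = -⅓*0 = 0)
t = I*√18583 (t = √(0 - 18583) = √(-18583) = I*√18583 ≈ 136.32*I)
-37048 - t = -37048 - I*√18583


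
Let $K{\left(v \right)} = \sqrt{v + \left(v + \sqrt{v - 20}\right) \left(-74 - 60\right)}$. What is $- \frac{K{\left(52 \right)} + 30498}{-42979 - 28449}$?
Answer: $\frac{15249}{35714} + \frac{\sqrt{-1729 - 134 \sqrt{2}}}{35714} \approx 0.42698 + 0.0012264 i$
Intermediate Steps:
$K{\left(v \right)} = \sqrt{- 134 \sqrt{-20 + v} - 133 v}$ ($K{\left(v \right)} = \sqrt{v + \left(v + \sqrt{-20 + v}\right) \left(-134\right)} = \sqrt{v - \left(134 v + 134 \sqrt{-20 + v}\right)} = \sqrt{- 134 \sqrt{-20 + v} - 133 v}$)
$- \frac{K{\left(52 \right)} + 30498}{-42979 - 28449} = - \frac{\sqrt{- 134 \sqrt{-20 + 52} - 6916} + 30498}{-42979 - 28449} = - \frac{\sqrt{- 134 \sqrt{32} - 6916} + 30498}{-71428} = - \frac{\left(\sqrt{- 134 \cdot 4 \sqrt{2} - 6916} + 30498\right) \left(-1\right)}{71428} = - \frac{\left(\sqrt{- 536 \sqrt{2} - 6916} + 30498\right) \left(-1\right)}{71428} = - \frac{\left(\sqrt{-6916 - 536 \sqrt{2}} + 30498\right) \left(-1\right)}{71428} = - \frac{\left(30498 + \sqrt{-6916 - 536 \sqrt{2}}\right) \left(-1\right)}{71428} = - (- \frac{15249}{35714} - \frac{\sqrt{-6916 - 536 \sqrt{2}}}{71428}) = \frac{15249}{35714} + \frac{\sqrt{-6916 - 536 \sqrt{2}}}{71428}$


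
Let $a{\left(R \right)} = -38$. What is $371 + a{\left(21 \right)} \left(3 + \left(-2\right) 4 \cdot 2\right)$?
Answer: $865$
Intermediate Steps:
$371 + a{\left(21 \right)} \left(3 + \left(-2\right) 4 \cdot 2\right) = 371 - 38 \left(3 + \left(-2\right) 4 \cdot 2\right) = 371 - 38 \left(3 - 16\right) = 371 - -494 = 371 + 494 = 865$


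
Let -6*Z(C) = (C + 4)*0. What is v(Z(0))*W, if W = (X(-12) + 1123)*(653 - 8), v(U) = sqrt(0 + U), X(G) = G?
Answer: 0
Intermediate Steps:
Z(C) = 0 (Z(C) = -(C + 4)*0/6 = -(4 + C)*0/6 = -1/6*0 = 0)
v(U) = sqrt(U)
W = 716595 (W = (-12 + 1123)*(653 - 8) = 1111*645 = 716595)
v(Z(0))*W = sqrt(0)*716595 = 0*716595 = 0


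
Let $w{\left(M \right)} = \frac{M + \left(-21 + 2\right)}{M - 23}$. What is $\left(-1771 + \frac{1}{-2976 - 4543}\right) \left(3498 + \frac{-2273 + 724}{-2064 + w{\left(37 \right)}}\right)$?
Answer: $- \frac{672711457709750}{108566841} \approx -6.1963 \cdot 10^{6}$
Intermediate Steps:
$w{\left(M \right)} = \frac{-19 + M}{-23 + M}$ ($w{\left(M \right)} = \frac{M - 19}{-23 + M} = \frac{-19 + M}{-23 + M}$)
$\left(-1771 + \frac{1}{-2976 - 4543}\right) \left(3498 + \frac{-2273 + 724}{-2064 + w{\left(37 \right)}}\right) = \left(-1771 + \frac{1}{-2976 - 4543}\right) \left(3498 + \frac{-2273 + 724}{-2064 + \frac{-19 + 37}{-23 + 37}}\right) = \left(-1771 + \frac{1}{-7519}\right) \left(3498 - \frac{1549}{-2064 + \frac{1}{14} \cdot 18}\right) = \left(-1771 - \frac{1}{7519}\right) \left(3498 - \frac{1549}{-2064 + \frac{1}{14} \cdot 18}\right) = - \frac{13316150 \left(3498 - \frac{1549}{-2064 + \frac{9}{7}}\right)}{7519} = - \frac{13316150 \left(3498 - \frac{1549}{- \frac{14439}{7}}\right)}{7519} = - \frac{13316150 \left(3498 - - \frac{10843}{14439}\right)}{7519} = - \frac{13316150 \left(3498 + \frac{10843}{14439}\right)}{7519} = \left(- \frac{13316150}{7519}\right) \frac{50518465}{14439} = - \frac{672711457709750}{108566841}$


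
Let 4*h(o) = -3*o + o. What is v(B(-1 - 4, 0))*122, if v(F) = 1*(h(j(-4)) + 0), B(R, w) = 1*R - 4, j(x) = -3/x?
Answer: -183/4 ≈ -45.750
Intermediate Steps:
h(o) = -o/2 (h(o) = (-3*o + o)/4 = (-2*o)/4 = -o/2)
B(R, w) = -4 + R (B(R, w) = R - 4 = -4 + R)
v(F) = -3/8 (v(F) = 1*(-(-3)/(2*(-4)) + 0) = 1*(-(-3)*(-1)/(2*4) + 0) = 1*(-½*¾ + 0) = 1*(-3/8 + 0) = 1*(-3/8) = -3/8)
v(B(-1 - 4, 0))*122 = -3/8*122 = -183/4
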